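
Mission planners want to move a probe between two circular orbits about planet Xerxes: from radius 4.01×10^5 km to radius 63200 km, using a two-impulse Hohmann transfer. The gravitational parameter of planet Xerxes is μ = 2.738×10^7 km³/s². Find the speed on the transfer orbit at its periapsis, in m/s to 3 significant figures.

Transfer-ellipse semi-major axis a_t = (r₁ + r₂)/2 = (4.010×10^5 + 63200)/2 = 2.321×10^5 km.
At periapsis, r = 63200 km.
From the vis-viva equation, v = √[μ(2/r − 1/a_t)] = 27.36 km/s.

v = 27400 m/s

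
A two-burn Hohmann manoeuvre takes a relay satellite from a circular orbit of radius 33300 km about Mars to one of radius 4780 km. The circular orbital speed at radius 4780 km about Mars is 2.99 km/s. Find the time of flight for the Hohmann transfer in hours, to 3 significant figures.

From the circular-orbit relation v² = μ/r at r = 4780 km: μ = v²r = (2.99)² × 4780 = 42733.7 km³/s².
Semi-major axis of the transfer orbit: a_t = (33300 + 4780)/2 = 19040 km.
Transfer time t = π√(a_t³/μ) = π√((19040)³ / 42733.7) = 39930 s.
Converting: 39930 s ÷ 3600 s/hour = 11.1 hours.

t = 11.1 hours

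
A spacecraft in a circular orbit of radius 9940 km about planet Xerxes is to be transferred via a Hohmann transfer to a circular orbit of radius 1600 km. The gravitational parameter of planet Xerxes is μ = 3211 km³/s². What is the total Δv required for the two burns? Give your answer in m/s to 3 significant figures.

Transfer-ellipse semi-major axis a_t = (r₁ + r₂)/2 = (9940 + 1600)/2 = 5770 km.
At r₁ the circular-orbit speed is v₁ = √(μ/r₁) = 0.5684 km/s.
Transfer-orbit speed at r₁ (vis-viva equation): v_a = √[μ(2/r₁ − 1/a_t)] = 0.2993 km/s.
First burn Δv₁ = |v_a − v₁| = 0.2691 km/s.
Circular speed at r₂: v₂ = √(μ/r₂) = 1.41664 km/s.
Transfer-orbit speed at r₂: v_p = √[μ(2/r₂ − 1/a_t)] = 1.85937 km/s.
Second burn Δv₂ = |v₂ − v_p| = 0.4427 km/s.
Δv = Δv₁ + Δv₂ = 0.2691 + 0.4427 = 0.7118 km/s.

Δv = 712 m/s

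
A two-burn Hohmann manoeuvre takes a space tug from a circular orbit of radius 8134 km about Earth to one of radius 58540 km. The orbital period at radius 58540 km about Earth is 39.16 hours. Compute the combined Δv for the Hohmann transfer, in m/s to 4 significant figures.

Δv = 3596 m/s

From Kepler's third law T² = 4π²r³/μ at r = 58540 km, T = 39.16 hours = 39.16 × 3600 s = 1.40976×10^5 s: μ = 4π²r³/T² = 3.98499×10^5 km³/s².
Transfer-ellipse semi-major axis a_t = (r₁ + r₂)/2 = (8134 + 58540)/2 = 33337 km.
Circular speed at r₁: v₁ = √(μ/r₁) = √(3.98499×10^5/8134) = 6.999 km/s.
Transfer-orbit speed at r₁ (v² = μ(2/r − 1/a)): v_p = √[μ(2/r₁ − 1/a_t)] = 9.275 km/s.
First burn Δv₁ = |v_p − v₁| = 2.276 km/s.
At r₂, v₂ = √(μ/r₂) = 2.609 km/s.
Transfer-orbit speed at r₂: v_a = √[μ(2/r₂ − 1/a_t)] = 1.289 km/s.
Second burn Δv₂ = |v₂ − v_a| = 1.320 km/s.
Total Δv = Δv₁ + Δv₂ = 3.596 km/s.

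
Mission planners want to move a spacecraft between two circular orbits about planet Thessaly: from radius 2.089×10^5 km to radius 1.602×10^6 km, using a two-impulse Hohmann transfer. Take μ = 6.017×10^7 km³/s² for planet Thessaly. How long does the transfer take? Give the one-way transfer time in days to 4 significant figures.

t = 4.039 days

Transfer-ellipse semi-major axis a_t = (r₁ + r₂)/2 = (2.089×10^5 + 1.602×10^6)/2 = 9.0545×10^5 km.
Transfer time t = π√(a_t³/μ) = π√((9.0545×10^5)³ / 6.017×10^7) = 3.4894×10^5 s.
Converting: 3.4894×10^5 s ÷ 86400 s/day = 4.039 days.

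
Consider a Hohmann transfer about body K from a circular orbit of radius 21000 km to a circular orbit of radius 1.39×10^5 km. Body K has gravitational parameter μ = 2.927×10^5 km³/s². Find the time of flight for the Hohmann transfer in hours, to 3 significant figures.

t = 36.5 hours

Semi-major axis of the transfer orbit: a_t = (21000 + 1.390×10^5)/2 = 80000 km.
Transfer time t = π√(a_t³/μ) = π√((80000)³ / 2.927×10^5) = 1.314×10^5 s.
Converting: 1.314×10^5 s ÷ 3600 s/hour = 36.5 hours.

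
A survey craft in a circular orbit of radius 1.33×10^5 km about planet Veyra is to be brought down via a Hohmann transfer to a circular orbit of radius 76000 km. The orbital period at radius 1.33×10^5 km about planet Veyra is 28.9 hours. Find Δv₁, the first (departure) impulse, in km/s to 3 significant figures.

Δv₁ = 1.18 km/s

From Kepler's third law T² = 4π²r³/μ at r = 1.33×10^5 km, T = 28.9 hours = 28.9 × 3600 s = 1.0404×10^5 s: μ = 4π²r³/T² = 8.58053×10^6 km³/s².
Semi-major axis of the transfer orbit: a_t = (1.330×10^5 + 76000)/2 = 1.045×10^5 km.
Circular speed at r = 1.330×10^5 km: v_c = √(μ/r) = 8.032 km/s.
Vis-viva on the transfer ellipse at r = 1.330×10^5 km gives v_t = √[μ(2/r − 1/a_t)] = 6.850 km/s.
Δv₁ = |v_t − v_c| = |6.850 − 8.032| = 1.182 km/s.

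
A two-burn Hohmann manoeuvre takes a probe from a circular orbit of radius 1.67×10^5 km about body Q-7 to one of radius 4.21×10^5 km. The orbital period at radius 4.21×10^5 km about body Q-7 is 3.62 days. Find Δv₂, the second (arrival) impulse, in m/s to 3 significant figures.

Δv₂ = 2080 m/s

From Kepler's third law T² = 4π²r³/μ at r = 4.21×10^5 km, T = 3.62 days = 3.62 × 86400 s = 3.12768×10^5 s: μ = 4π²r³/T² = 3.01135×10^7 km³/s².
Transfer-ellipse semi-major axis a_t = (r₁ + r₂)/2 = (1.670×10^5 + 4.210×10^5)/2 = 2.940×10^5 km.
On the circular orbit at r = 4.210×10^5 km, v_c = √(μ/r) = 8.457 km/s.
Transfer-orbit speed at the same r (vis-viva, a = a_t): v_t = √[μ(2/r − 1/a_t)] = 6.374 km/s.
Δv₂ = |v_t − v_c| = |6.374 − 8.457| = 2.083 km/s.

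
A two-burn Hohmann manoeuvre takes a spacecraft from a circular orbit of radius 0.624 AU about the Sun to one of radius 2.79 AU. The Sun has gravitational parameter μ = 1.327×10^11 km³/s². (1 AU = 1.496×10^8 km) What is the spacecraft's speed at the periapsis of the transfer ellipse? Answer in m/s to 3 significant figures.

v = 48200 m/s

In km: r₁ = 0.624 × 1.496×10^8 = 9.33504×10^7 km; r₂ = 2.79 × 1.496×10^8 = 4.17384×10^8 km.
Transfer-ellipse semi-major axis a_t = (r₁ + r₂)/2 = (9.33504×10^7 + 4.17384×10^8)/2 = 2.553672×10^8 km.
The periapsis of the transfer ellipse is at r = 9.33504×10^7 km.
From the vis-viva equation, v = √[μ(2/r − 1/a_t)] = 48.20 km/s.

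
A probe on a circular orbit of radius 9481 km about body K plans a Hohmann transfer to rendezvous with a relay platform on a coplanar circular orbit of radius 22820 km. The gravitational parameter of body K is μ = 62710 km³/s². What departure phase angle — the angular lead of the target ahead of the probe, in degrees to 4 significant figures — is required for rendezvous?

φ = 72.83°

The Hohmann ellipse has a_t = (r₁ + r₂)/2 = 16150.5 km.
Transfer time t = π√(a_t³/μ) = 25750 s.
Target angular speed ω₂ = √(μ/r₂³) = 7.264×10^-5 rad/s.
Angle swept by the target during transfer: ω₂·t = 1.8705 rad = 107.17°.
Arrival is 180° from departure on the ellipse, so φ = 180° − 107.17° = 72.83°.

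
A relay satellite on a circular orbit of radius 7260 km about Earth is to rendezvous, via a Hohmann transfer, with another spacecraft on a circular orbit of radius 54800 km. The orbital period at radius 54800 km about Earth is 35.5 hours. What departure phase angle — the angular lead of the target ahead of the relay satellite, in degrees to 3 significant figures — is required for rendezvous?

φ = 103°

From Kepler's third law T² = 4π²r³/μ at r = 54800 km, T = 35.5 hours = 35.5 × 3600 s = 1.278×10^5 s: μ = 4π²r³/T² = 3.97777×10^5 km³/s².
The Hohmann ellipse has a_t = (r₁ + r₂)/2 = 31030 km.
Transfer time t = π√(a_t³/μ) = 27230 s.
The target's mean motion on its circular orbit is ω₂ = √(μ/r₂³) = 4.916×10^-5 rad/s.
Angle swept by the target during transfer: ω₂·t = 1.3386 rad = 76.70°.
Arrival is 180° from departure on the ellipse, so φ = 180° − 76.70° = 103°.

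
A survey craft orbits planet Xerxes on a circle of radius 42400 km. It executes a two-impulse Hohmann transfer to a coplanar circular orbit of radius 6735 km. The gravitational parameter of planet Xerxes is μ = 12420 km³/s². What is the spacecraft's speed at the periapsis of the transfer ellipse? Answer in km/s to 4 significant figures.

v = 1.784 km/s

The Hohmann ellipse has a_t = (r₁ + r₂)/2 = 24567.5 km.
At periapsis, r = 6735 km.
Applying v² = μ(2/r − 1/a_t): v = 1.784 km/s.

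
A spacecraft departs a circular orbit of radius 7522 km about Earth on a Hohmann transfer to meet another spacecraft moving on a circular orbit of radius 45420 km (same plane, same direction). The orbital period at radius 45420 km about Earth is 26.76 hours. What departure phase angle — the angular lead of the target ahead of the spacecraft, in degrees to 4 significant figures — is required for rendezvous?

From Kepler's third law T² = 4π²r³/μ at r = 45420 km, T = 26.76 hours = 26.76 × 3600 s = 96336 s: μ = 4π²r³/T² = 3.98588×10^5 km³/s².
The Hohmann ellipse has a_t = (r₁ + r₂)/2 = 26471 km.
The half-period of the transfer ellipse is t = π√(a_t³/μ) = 21431 s.
The target's mean motion on its circular orbit is ω₂ = √(μ/r₂³) = 6.5222×10^-5 rad/s.
Angle swept by the target during transfer: ω₂·t = 1.3978 rad = 80.09°.
Arrival is 180° from departure on the ellipse, so φ = 180° − 80.09° = 99.91°.

φ = 99.91°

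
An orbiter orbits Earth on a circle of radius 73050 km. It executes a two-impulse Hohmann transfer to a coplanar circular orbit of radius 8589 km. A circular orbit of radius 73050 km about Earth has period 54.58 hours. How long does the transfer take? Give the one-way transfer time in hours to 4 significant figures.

t = 11.40 hours

From Kepler's third law T² = 4π²r³/μ at r = 73050 km, T = 54.58 hours = 54.58 × 3600 s = 1.96488×10^5 s: μ = 4π²r³/T² = 3.98610×10^5 km³/s².
Transfer-ellipse semi-major axis a_t = (r₁ + r₂)/2 = (73050 + 8589)/2 = 40819.5 km.
Transfer time t = π√(a_t³/μ) = π√((40819.5)³ / 3.98610×10^5) = 41040 s.
Converting: 41040 s ÷ 3600 s/hour = 11.40 hours.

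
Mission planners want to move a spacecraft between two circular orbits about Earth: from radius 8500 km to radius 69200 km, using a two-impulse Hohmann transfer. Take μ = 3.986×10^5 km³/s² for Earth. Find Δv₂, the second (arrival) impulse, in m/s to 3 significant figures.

The Hohmann ellipse has a_t = (r₁ + r₂)/2 = 38850 km.
On the circular orbit at r = 69200 km, v_c = √(μ/r) = 2.400 km/s.
Transfer-orbit speed at the same r (vis-viva, a = a_t): v_t = √[μ(2/r − 1/a_t)] = 1.123 km/s.
Δv₂ = |v_t − v_c| = |1.123 − 2.400| = 1.277 km/s.

Δv₂ = 1280 m/s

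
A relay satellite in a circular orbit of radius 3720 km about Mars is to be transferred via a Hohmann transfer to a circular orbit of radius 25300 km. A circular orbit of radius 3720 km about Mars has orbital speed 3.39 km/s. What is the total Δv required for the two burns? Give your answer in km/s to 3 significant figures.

From the circular-orbit relation v² = μ/r at r = 3720 km: μ = v²r = (3.39)² × 3720 = 42750.6 km³/s².
The Hohmann ellipse has a_t = (r₁ + r₂)/2 = 14510 km.
Circular speed at r₁: v₁ = √(μ/r₁) = √(42750.6/3720) = 3.390 km/s.
On the transfer ellipse at r₁, vis-viva gives v_p = √[μ(2/r₁ − 1/a_t)] = 4.476 km/s.
First burn Δv₁ = |v_p − v₁| = 1.086 km/s.
At r₂, v₂ = √(μ/r₂) = 1.2999 km/s.
Transfer-orbit speed at r₂: v_a = √[μ(2/r₂ − 1/a_t)] = 0.65819 km/s.
Second burn Δv₂ = |v₂ − v_a| = 0.6417 km/s.
Total Δv = Δv₁ + Δv₂ = 1.728 km/s.

Δv = 1.73 km/s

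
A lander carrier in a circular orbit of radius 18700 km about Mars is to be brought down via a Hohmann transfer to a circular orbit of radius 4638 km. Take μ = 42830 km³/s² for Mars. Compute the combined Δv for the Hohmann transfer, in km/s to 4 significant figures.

Δv = 1.367 km/s

Transfer-ellipse semi-major axis a_t = (r₁ + r₂)/2 = (18700 + 4638)/2 = 11669 km.
Circular speed at r₁: v₁ = √(μ/r₁) = √(42830/18700) = 1.5134 km/s.
On the transfer ellipse at r₁, vis-viva gives v_a = √[μ(2/r₁ − 1/a_t)] = 0.95412 km/s.
First burn Δv₁ = |v_a − v₁| = 0.5593 km/s.
Circular speed at r₂: v₂ = √(μ/r₂) = 3.0388 km/s.
Transfer-orbit speed at r₂: v_p = √[μ(2/r₂ − 1/a_t)] = 3.8469 km/s.
Second burn Δv₂ = |v₂ − v_p| = 0.8081 km/s.
Total Δv = Δv₁ + Δv₂ = 1.367 km/s.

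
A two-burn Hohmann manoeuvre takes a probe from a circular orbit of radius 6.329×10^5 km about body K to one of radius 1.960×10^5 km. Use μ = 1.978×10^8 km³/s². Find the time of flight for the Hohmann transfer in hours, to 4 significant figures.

Transfer-ellipse semi-major axis a_t = (r₁ + r₂)/2 = (6.329×10^5 + 1.960×10^5)/2 = 4.1445×10^5 km.
Transfer time t = π√(a_t³/μ) = π√((4.1445×10^5)³ / 1.978×10^8) = 59600 s.
Converting: 59600 s ÷ 3600 s/hour = 16.56 hours.

t = 16.56 hours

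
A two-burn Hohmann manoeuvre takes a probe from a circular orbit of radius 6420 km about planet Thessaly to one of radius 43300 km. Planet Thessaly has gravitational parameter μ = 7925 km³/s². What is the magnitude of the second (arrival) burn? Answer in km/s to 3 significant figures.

The Hohmann ellipse has a_t = (r₁ + r₂)/2 = 24860 km.
Circular speed at r = 43300 km: v_c = √(μ/r) = 0.4278 km/s.
Transfer-orbit speed at the same r (vis-viva, a = a_t): v_t = √[μ(2/r − 1/a_t)] = 0.2174 km/s.
Δv₂ = |v_t − v_c| = |0.2174 − 0.4278| = 0.2104 km/s.

Δv₂ = 0.210 km/s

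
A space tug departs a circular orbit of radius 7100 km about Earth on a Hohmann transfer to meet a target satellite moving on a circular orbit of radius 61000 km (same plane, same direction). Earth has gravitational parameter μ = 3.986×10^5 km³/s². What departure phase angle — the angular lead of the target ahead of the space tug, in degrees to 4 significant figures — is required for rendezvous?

φ = 104.9°

Semi-major axis of the transfer orbit: a_t = (7100 + 61000)/2 = 34050 km.
The half-period of the transfer ellipse is t = π√(a_t³/μ) = 31265 s.
The target's mean motion on its circular orbit is ω₂ = √(μ/r₂³) = 4.1906×10^-5 rad/s.
Angle swept by the target during transfer: ω₂·t = 1.3102 rad = 75.07°.
Arrival is 180° from departure on the ellipse, so φ = 180° − 75.07° = 104.9°.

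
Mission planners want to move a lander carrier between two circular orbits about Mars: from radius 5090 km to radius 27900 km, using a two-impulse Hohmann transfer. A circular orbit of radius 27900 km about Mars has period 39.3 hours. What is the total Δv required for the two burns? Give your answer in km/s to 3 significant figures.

From Kepler's third law T² = 4π²r³/μ at r = 27900 km, T = 39.3 hours = 39.3 × 3600 s = 1.4148×10^5 s: μ = 4π²r³/T² = 42833.4 km³/s².
Transfer-ellipse semi-major axis a_t = (r₁ + r₂)/2 = (5090 + 27900)/2 = 16495 km.
At r₁ the circular-orbit speed is v₁ = √(μ/r₁) = 2.9009 km/s.
Transfer-orbit speed at r₁ (v² = μ(2/r − 1/a)): v_p = √[μ(2/r₁ − 1/a_t)] = 3.7728 km/s.
First burn Δv₁ = |v_p − v₁| = 0.8719 km/s.
Circular speed at r₂: v₂ = √(μ/r₂) = 1.2391 km/s.
Transfer-orbit speed at r₂: v_a = √[μ(2/r₂ − 1/a_t)] = 0.68829 km/s.
Second burn Δv₂ = |v₂ − v_a| = 0.5508 km/s.
Δv = Δv₁ + Δv₂ = 0.8719 + 0.5508 = 1.423 km/s.

Δv = 1.42 km/s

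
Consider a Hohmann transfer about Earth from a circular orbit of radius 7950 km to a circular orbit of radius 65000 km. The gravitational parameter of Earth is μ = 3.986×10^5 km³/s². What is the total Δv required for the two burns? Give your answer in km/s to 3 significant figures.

Semi-major axis of the transfer orbit: a_t = (7950 + 65000)/2 = 36475 km.
Circular speed at r₁: v₁ = √(μ/r₁) = √(3.986×10^5/7950) = 7.0808 km/s.
Transfer-orbit speed at r₁ (vis-viva equation): v_p = √[μ(2/r₁ − 1/a_t)] = 9.4524 km/s.
First burn Δv₁ = |v_p − v₁| = 2.372 km/s.
At r₂, v₂ = √(μ/r₂) = 2.476 km/s.
Transfer-orbit speed at r₂: v_a = √[μ(2/r₂ − 1/a_t)] = 1.156 km/s.
Second burn Δv₂ = |v₂ − v_a| = 1.320 km/s.
Total Δv = Δv₁ + Δv₂ = 3.692 km/s.

Δv = 3.69 km/s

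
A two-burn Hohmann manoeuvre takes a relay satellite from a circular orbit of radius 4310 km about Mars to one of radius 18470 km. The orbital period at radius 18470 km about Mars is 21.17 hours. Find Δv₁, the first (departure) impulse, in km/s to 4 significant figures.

From Kepler's third law T² = 4π²r³/μ at r = 18470 km, T = 21.17 hours = 21.17 × 3600 s = 76212 s: μ = 4π²r³/T² = 42826.6 km³/s².
Semi-major axis of the transfer orbit: a_t = (4310 + 18470)/2 = 11390 km.
On the circular orbit at r = 4310 km, v_c = √(μ/r) = 3.1522 km/s.
Transfer-orbit speed at the same r (vis-viva, a = a_t): v_t = √[μ(2/r − 1/a_t)] = 4.0141 km/s.
Δv₁ = |v_t − v_c| = |4.0141 − 3.1522| = 0.8619 km/s.

Δv₁ = 0.8619 km/s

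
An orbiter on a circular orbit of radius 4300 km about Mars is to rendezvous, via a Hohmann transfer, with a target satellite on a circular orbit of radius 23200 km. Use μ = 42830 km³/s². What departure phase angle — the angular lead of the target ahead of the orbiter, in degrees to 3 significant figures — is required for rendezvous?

φ = 97.9°

Transfer-ellipse semi-major axis a_t = (r₁ + r₂)/2 = (4300 + 23200)/2 = 13750 km.
The half-period of the transfer ellipse is t = π√(a_t³/μ) = 24475 s.
The target's mean motion on its circular orbit is ω₂ = √(μ/r₂³) = 5.8566×10^-5 rad/s.
Angle swept by the target during transfer: ω₂·t = 1.4334 rad = 82.13°.
The orbiter traverses 180° on the transfer ellipse, so the target must lead by 180° − 82.13° = 97.9°.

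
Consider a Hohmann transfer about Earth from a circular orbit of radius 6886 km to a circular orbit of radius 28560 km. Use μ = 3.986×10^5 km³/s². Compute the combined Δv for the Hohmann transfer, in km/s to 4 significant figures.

Δv = 3.457 km/s

Transfer-ellipse semi-major axis a_t = (r₁ + r₂)/2 = (6886 + 28560)/2 = 17723 km.
At r₁ the circular-orbit speed is v₁ = √(μ/r₁) = 7.608 km/s.
Transfer-orbit speed at r₁ (vis-viva equation): v_p = √[μ(2/r₁ − 1/a_t)] = 9.658 km/s.
First burn Δv₁ = |v_p − v₁| = 2.050 km/s.
At r₂, v₂ = √(μ/r₂) = 3.736 km/s.
Transfer-orbit speed at r₂: v_a = √[μ(2/r₂ − 1/a_t)] = 2.329 km/s.
Second burn Δv₂ = |v₂ − v_a| = 1.407 km/s.
Δv = Δv₁ + Δv₂ = 2.050 + 1.407 = 3.457 km/s.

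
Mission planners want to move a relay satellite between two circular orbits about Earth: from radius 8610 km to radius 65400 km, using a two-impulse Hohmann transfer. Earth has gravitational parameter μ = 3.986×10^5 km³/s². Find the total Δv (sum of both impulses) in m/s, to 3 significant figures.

Semi-major axis of the transfer orbit: a_t = (8610 + 65400)/2 = 37005 km.
Circular speed at r₁: v₁ = √(μ/r₁) = √(3.986×10^5/8610) = 6.804 km/s.
On the transfer ellipse at r₁, vis-viva equation gives v_p = √[μ(2/r₁ − 1/a_t)] = 9.045 km/s.
First burn Δv₁ = |v_p − v₁| = 2.241 km/s.
Circular speed at r₂: v₂ = √(μ/r₂) = 2.469 km/s.
Transfer-orbit speed at r₂: v_a = √[μ(2/r₂ − 1/a_t)] = 1.191 km/s.
Second burn Δv₂ = |v₂ − v_a| = 1.278 km/s.
Total Δv = Δv₁ + Δv₂ = 3.519 km/s.

Δv = 3520 m/s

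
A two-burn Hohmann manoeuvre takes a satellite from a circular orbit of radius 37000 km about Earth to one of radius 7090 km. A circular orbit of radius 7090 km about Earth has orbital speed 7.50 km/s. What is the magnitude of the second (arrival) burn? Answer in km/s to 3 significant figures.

From the circular-orbit relation v² = μ/r at r = 7090 km: μ = v²r = (7.50)² × 7090 = 3.98812×10^5 km³/s².
Transfer-ellipse semi-major axis a_t = (r₁ + r₂)/2 = (37000 + 7090)/2 = 22045 km.
Circular speed at r = 7090 km: v_c = √(μ/r) = 7.500 km/s.
Vis-viva on the transfer ellipse at r = 7090 km gives v_t = √[μ(2/r − 1/a_t)] = 9.716 km/s.
Δv₂ = |v_t − v_c| = |9.716 − 7.500| = 2.216 km/s.

Δv₂ = 2.22 km/s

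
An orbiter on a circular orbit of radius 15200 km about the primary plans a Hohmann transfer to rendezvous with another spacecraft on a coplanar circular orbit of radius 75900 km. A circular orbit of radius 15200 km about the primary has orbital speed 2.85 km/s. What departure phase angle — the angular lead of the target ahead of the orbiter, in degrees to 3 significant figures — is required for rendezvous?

From the circular-orbit relation v² = μ/r at r = 15200 km: μ = v²r = (2.85)² × 15200 = 1.23462×10^5 km³/s².
Semi-major axis of the transfer orbit: a_t = (15200 + 75900)/2 = 45550 km.
Transfer time t = π√(a_t³/μ) = 86919.2 s.
Target angular speed ω₂ = √(μ/r₂³) = 1.68037×10^-5 rad/s.
Angle swept by the target during transfer: ω₂·t = 1.46056 rad = 83.68°.
Arrival is 180° from departure on the ellipse, so φ = 180° − 83.68° = 96.3°.

φ = 96.3°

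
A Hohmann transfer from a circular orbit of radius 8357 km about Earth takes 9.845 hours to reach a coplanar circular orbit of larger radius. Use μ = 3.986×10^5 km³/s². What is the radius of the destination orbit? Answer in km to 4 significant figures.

Transfer time t = 9.845 hours = 35442 s, and t = π√(a_t³/μ).
So a_t = (μ t²/π²)^(1/3) = (3.986×10^5 × (35442)² / π²)^(1/3) = 37019 km.
Since a_t = (r₁ + r₂)/2, r₂ = 2a_t − r₁ = 2×37019 − 8357 = 65681 km.

r₂ = 65680 km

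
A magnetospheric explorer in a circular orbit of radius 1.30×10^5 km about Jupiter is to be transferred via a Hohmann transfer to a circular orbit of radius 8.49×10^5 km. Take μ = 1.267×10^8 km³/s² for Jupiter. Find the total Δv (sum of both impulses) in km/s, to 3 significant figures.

The Hohmann ellipse has a_t = (r₁ + r₂)/2 = 4.895×10^5 km.
At r₁ the circular-orbit speed is v₁ = √(μ/r₁) = 31.2188 km/s.
Transfer-orbit speed at r₁ (vis-viva equation): v_p = √[μ(2/r₁ − 1/a_t)] = 41.1144 km/s.
First burn Δv₁ = |v_p − v₁| = 9.896 km/s.
At r₂, v₂ = √(μ/r₂) = 12.2162 km/s.
Transfer-orbit speed at r₂: v_a = √[μ(2/r₂ − 1/a_t)] = 6.29549 km/s.
Second burn Δv₂ = |v₂ − v_a| = 5.921 km/s.
Total Δv = Δv₁ + Δv₂ = 15.82 km/s.

Δv = 15.8 km/s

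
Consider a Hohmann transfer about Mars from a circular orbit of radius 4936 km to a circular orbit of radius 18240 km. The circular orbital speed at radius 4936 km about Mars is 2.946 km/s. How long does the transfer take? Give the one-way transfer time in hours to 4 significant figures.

t = 5.259 hours

From the circular-orbit relation v² = μ/r at r = 4936 km: μ = v²r = (2.946)² × 4936 = 42839.1 km³/s².
Transfer-ellipse semi-major axis a_t = (r₁ + r₂)/2 = (4936 + 18240)/2 = 11588 km.
By Kepler's third law the transfer-orbit period is T = 2π√(a_t³/μ), so t = T/2 = 18934 s.
Converting: 18934 s ÷ 3600 s/hour = 5.259 hours.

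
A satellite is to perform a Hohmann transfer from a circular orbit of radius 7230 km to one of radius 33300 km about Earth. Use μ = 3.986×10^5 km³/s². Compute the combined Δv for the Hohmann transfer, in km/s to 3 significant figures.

Transfer-ellipse semi-major axis a_t = (r₁ + r₂)/2 = (7230 + 33300)/2 = 20265 km.
At r₁ the circular-orbit speed is v₁ = √(μ/r₁) = 7.425 km/s.
Transfer-orbit speed at r₁ (vis-viva equation): v_p = √[μ(2/r₁ − 1/a_t)] = 9.518 km/s.
First burn Δv₁ = |v_p − v₁| = 2.093 km/s.
At r₂, v₂ = √(μ/r₂) = 3.460 km/s.
Transfer-orbit speed at r₂: v_a = √[μ(2/r₂ − 1/a_t)] = 2.067 km/s.
Second burn Δv₂ = |v₂ − v_a| = 1.393 km/s.
Total Δv = Δv₁ + Δv₂ = 3.486 km/s.

Δv = 3.49 km/s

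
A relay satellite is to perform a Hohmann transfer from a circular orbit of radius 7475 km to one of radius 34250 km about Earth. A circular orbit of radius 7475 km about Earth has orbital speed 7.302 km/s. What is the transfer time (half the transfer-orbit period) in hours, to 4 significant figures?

t = 4.165 hours

From the circular-orbit relation v² = μ/r at r = 7475 km: μ = v²r = (7.302)² × 7475 = 3.98561×10^5 km³/s².
Semi-major axis of the transfer orbit: a_t = (7475 + 34250)/2 = 20862.5 km.
Half the transfer-orbit period gives t = π√(a_t³/μ) = 14995 s.
Converting: 14995 s ÷ 3600 s/hour = 4.165 hours.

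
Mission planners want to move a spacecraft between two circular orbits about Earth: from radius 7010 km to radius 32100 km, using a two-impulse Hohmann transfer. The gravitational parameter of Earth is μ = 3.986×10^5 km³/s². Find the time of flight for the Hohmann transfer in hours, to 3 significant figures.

The Hohmann ellipse has a_t = (r₁ + r₂)/2 = 19555 km.
By Kepler's third law the transfer-orbit period is T = 2π√(a_t³/μ), so t = T/2 = 13610 s.
Converting: 13610 s ÷ 3600 s/hour = 3.78 hours.

t = 3.78 hours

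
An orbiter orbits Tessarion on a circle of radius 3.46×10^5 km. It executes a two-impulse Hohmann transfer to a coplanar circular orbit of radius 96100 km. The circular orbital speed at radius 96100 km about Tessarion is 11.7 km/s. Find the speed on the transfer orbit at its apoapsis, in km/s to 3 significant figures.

From the circular-orbit relation v² = μ/r at r = 96100 km: μ = v²r = (11.7)² × 96100 = 1.31551×10^7 km³/s².
Transfer-ellipse semi-major axis a_t = (r₁ + r₂)/2 = (3.460×10^5 + 96100)/2 = 2.2105×10^5 km.
At apoapsis, r = 3.460×10^5 km.
Vis-viva: v = √[μ(2/r − 1/a_t)] = √[1.31551×10^7 × (2/3.460×10^5 − 1/2.2105×10^5)] = 4.066 km/s.

v = 4.07 km/s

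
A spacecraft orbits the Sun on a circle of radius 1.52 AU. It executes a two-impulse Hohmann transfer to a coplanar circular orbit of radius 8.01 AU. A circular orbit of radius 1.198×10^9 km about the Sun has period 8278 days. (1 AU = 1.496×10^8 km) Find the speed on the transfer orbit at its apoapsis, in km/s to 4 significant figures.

v = 5.943 km/s

From Kepler's third law T² = 4π²r³/μ at r = 1.198×10^9 km, T = 8278 days = 8278 × 86400 s = 7.152192×10^8 s: μ = 4π²r³/T² = 1.32694×10^11 km³/s².
In km: r₁ = 1.52 × 1.496×10^8 = 2.27392×10^8 km; r₂ = 8.01 × 1.496×10^8 = 1.198296×10^9 km.
The Hohmann ellipse has a_t = (r₁ + r₂)/2 = 7.12844×10^8 km.
At apoapsis, r = 1.198296×10^9 km.
From the vis-viva equation, v = √[μ(2/r − 1/a_t)] = 5.943 km/s.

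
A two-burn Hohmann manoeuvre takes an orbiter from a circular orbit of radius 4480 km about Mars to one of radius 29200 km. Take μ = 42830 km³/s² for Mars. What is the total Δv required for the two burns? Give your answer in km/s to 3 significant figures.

Semi-major axis of the transfer orbit: a_t = (4480 + 29200)/2 = 16840 km.
Circular speed at r₁: v₁ = √(μ/r₁) = √(42830/4480) = 3.0920 km/s.
On the transfer ellipse at r₁, vis-viva gives v_p = √[μ(2/r₁ − 1/a_t)] = 4.0715 km/s.
First burn Δv₁ = |v_p − v₁| = 0.9795 km/s.
Circular speed at r₂: v₂ = √(μ/r₂) = 1.2111 km/s.
Transfer-orbit speed at r₂: v_a = √[μ(2/r₂ − 1/a_t)] = 0.62467 km/s.
Second burn Δv₂ = |v₂ − v_a| = 0.5864 km/s.
Δv = Δv₁ + Δv₂ = 0.9795 + 0.5864 = 1.566 km/s.

Δv = 1.57 km/s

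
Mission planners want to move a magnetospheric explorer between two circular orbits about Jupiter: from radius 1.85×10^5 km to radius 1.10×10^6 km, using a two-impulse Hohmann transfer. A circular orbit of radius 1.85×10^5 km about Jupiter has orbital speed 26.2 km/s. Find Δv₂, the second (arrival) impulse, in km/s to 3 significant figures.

From the circular-orbit relation v² = μ/r at r = 1.85×10^5 km: μ = v²r = (26.2)² × 1.85×10^5 = 1.26991×10^8 km³/s².
Semi-major axis of the transfer orbit: a_t = (1.850×10^5 + 1.100×10^6)/2 = 6.425×10^5 km.
Circular speed at r = 1.100×10^6 km: v_c = √(μ/r) = 10.7446 km/s.
Vis-viva on the transfer ellipse at r = 1.100×10^6 km gives v_t = √[μ(2/r − 1/a_t)] = 5.76554 km/s.
Δv₂ = |v_t − v_c| = |5.76554 − 10.7446| = 4.979 km/s.

Δv₂ = 4.98 km/s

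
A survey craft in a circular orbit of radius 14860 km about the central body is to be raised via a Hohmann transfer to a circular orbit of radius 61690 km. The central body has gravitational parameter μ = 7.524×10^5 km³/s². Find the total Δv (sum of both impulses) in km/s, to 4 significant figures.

The Hohmann ellipse has a_t = (r₁ + r₂)/2 = 38275 km.
Circular speed at r₁: v₁ = √(μ/r₁) = √(7.524×10^5/14860) = 7.116 km/s.
Transfer-orbit speed at r₁ (vis-viva): v_p = √[μ(2/r₁ − 1/a_t)] = 9.034 km/s.
First burn Δv₁ = |v_p − v₁| = 1.918 km/s.
Circular speed at r₂: v₂ = √(μ/r₂) = 3.492 km/s.
Transfer-orbit speed at r₂: v_a = √[μ(2/r₂ − 1/a_t)] = 2.176 km/s.
Second burn Δv₂ = |v₂ − v_a| = 1.316 km/s.
Δv = Δv₁ + Δv₂ = 1.918 + 1.316 = 3.234 km/s.

Δv = 3.234 km/s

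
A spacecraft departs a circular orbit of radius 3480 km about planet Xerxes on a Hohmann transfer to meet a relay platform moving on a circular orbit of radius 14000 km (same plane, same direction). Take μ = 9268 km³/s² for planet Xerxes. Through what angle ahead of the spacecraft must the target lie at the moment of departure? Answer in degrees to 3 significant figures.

Transfer-ellipse semi-major axis a_t = (r₁ + r₂)/2 = (3480 + 14000)/2 = 8740 km.
Transfer time t = π√(a_t³/μ) = 26664 s.
Target angular speed ω₂ = √(μ/r₂³) = 5.8117×10^-5 rad/s.
Angle swept by the target during transfer: ω₂·t = 1.5496 rad = 88.79°.
Arrival is 180° from departure on the ellipse, so φ = 180° − 88.79° = 91.2°.

φ = 91.2°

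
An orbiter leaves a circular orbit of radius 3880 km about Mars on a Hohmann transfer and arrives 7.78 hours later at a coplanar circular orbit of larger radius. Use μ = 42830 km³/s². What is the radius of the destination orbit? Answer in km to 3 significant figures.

r₂ = 26200 km

Transfer time t = 7.78 hours = 28008 s, and t = π√(a_t³/μ).
So a_t = (μ t²/π²)^(1/3) = (42830 × (28008)² / π²)^(1/3) = 15043 km.
Since a_t = (r₁ + r₂)/2, r₂ = 2a_t − r₁ = 2×15043 − 3880 = 26206 km.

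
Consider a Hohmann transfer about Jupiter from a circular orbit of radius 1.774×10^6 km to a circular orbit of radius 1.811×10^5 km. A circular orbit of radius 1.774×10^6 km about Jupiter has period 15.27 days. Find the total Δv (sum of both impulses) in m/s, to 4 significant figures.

From Kepler's third law T² = 4π²r³/μ at r = 1.774×10^6 km, T = 15.27 days = 15.27 × 86400 s = 1.319328×10^6 s: μ = 4π²r³/T² = 1.26624×10^8 km³/s².
The Hohmann ellipse has a_t = (r₁ + r₂)/2 = 9.7755×10^5 km.
At r₁ the circular-orbit speed is v₁ = √(μ/r₁) = 8.4485 km/s.
Transfer-orbit speed at r₁ (vis-viva equation): v_a = √[μ(2/r₁ − 1/a_t)] = 3.6364 km/s.
First burn Δv₁ = |v_a − v₁| = 4.812 km/s.
Circular speed at r₂: v₂ = √(μ/r₂) = 26.442 km/s.
Transfer-orbit speed at r₂: v_p = √[μ(2/r₂ − 1/a_t)] = 35.621 km/s.
Second burn Δv₂ = |v₂ − v_p| = 9.179 km/s.
Δv = Δv₁ + Δv₂ = 4.812 + 9.179 = 13.99 km/s.

Δv = 13990 m/s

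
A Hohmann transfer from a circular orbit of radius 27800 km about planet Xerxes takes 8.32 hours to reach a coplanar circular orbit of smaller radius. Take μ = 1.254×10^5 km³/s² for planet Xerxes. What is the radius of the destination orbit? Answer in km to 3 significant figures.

Transfer time t = 8.32 hours = 29952 s, and t = π√(a_t³/μ).
So a_t = (μ t²/π²)^(1/3) = (1.254×10^5 × (29952)² / π²)^(1/3) = 22505 km.
Since a_t = (r₁ + r₂)/2, r₂ = 2a_t − r₁ = 2×22505 − 27800 = 17210 km.

r₂ = 17200 km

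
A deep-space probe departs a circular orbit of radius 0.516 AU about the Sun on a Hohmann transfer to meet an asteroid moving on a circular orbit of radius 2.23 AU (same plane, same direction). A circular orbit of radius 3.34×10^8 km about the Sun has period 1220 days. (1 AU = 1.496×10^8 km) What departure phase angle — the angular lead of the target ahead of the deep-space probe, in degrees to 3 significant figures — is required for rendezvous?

From Kepler's third law T² = 4π²r³/μ at r = 3.34×10^8 km, T = 1220 days = 1220 × 86400 s = 1.05408×10^8 s: μ = 4π²r³/T² = 1.32389×10^11 km³/s².
In km: r₁ = 0.516 × 1.496×10^8 = 7.71936×10^7 km; r₂ = 2.23 × 1.496×10^8 = 3.33608×10^8 km.
The Hohmann ellipse has a_t = (r₁ + r₂)/2 = 2.054008×10^8 km.
The half-period of the transfer ellipse is t = π√(a_t³/μ) = 2.5417×10^7 s.
Target angular speed ω₂ = √(μ/r₂³) = 5.9713×10^-8 rad/s.
Angle swept by the target during transfer: ω₂·t = 1.5177 rad = 86.96°.
Arrival is 180° from departure on the ellipse, so φ = 180° − 86.96° = 93.0°.

φ = 93.0°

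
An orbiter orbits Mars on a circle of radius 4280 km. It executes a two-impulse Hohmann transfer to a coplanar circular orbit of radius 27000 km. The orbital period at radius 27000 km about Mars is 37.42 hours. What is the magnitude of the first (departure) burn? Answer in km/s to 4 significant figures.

From Kepler's third law T² = 4π²r³/μ at r = 27000 km, T = 37.42 hours = 37.42 × 3600 s = 1.34712×10^5 s: μ = 4π²r³/T² = 42819.2 km³/s².
Transfer-ellipse semi-major axis a_t = (r₁ + r₂)/2 = (4280 + 27000)/2 = 15640 km.
On the circular orbit at r = 4280 km, v_c = √(μ/r) = 3.1630 km/s.
Transfer-orbit speed at the same r (vis-viva, a = a_t): v_t = √[μ(2/r − 1/a_t)] = 4.1559 km/s.
Δv₁ = |v_t − v_c| = |4.1559 − 3.1630| = 0.9929 km/s.

Δv₁ = 0.9929 km/s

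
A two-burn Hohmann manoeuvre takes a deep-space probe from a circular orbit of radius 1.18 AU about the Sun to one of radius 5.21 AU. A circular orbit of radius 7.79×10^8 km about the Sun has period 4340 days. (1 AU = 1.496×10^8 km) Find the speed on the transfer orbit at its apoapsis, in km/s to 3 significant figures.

From Kepler's third law T² = 4π²r³/μ at r = 7.79×10^8 km, T = 4340 days = 4340 × 86400 s = 3.74976×10^8 s: μ = 4π²r³/T² = 1.32729×10^11 km³/s².
In km: r₁ = 1.18 × 1.496×10^8 = 1.76528×10^8 km; r₂ = 5.21 × 1.496×10^8 = 7.79416×10^8 km.
Transfer-ellipse semi-major axis a_t = (r₁ + r₂)/2 = (1.76528×10^8 + 7.79416×10^8)/2 = 4.77972×10^8 km.
At apoapsis, r = 7.79416×10^8 km.
Applying v² = μ(2/r − 1/a_t): v = 7.931 km/s.

v = 7.93 km/s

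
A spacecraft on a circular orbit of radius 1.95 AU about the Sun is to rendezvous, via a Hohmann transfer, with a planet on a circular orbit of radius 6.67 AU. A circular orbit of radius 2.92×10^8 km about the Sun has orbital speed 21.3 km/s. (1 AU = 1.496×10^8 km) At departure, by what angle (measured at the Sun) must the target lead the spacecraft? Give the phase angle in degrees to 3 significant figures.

From the circular-orbit relation v² = μ/r at r = 2.92×10^8 km: μ = v²r = (21.3)² × 2.92×10^8 = 1.32477×10^11 km³/s².
In km: r₁ = 1.95 × 1.496×10^8 = 2.9172×10^8 km; r₂ = 6.67 × 1.496×10^8 = 9.97832×10^8 km.
The Hohmann ellipse has a_t = (r₁ + r₂)/2 = 6.44776×10^8 km.
Transfer time t = π√(a_t³/μ) = 1.4132×10^8 s.
The target's mean motion on its circular orbit is ω₂ = √(μ/r₂³) = 1.1547×10^-8 rad/s.
Angle swept by the target during transfer: ω₂·t = 1.6318 rad = 93.50°.
The spacecraft traverses 180° on the transfer ellipse, so the target must lead by 180° − 93.50° = 86.5°.

φ = 86.5°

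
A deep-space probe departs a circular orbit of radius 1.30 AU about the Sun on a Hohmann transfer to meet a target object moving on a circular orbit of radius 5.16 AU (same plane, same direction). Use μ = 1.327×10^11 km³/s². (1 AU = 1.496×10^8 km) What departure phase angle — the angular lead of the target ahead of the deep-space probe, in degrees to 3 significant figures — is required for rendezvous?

φ = 90.9°

In km: r₁ = 1.30 × 1.496×10^8 = 1.9448×10^8 km; r₂ = 5.16 × 1.496×10^8 = 7.71936×10^8 km.
Semi-major axis of the transfer orbit: a_t = (1.9448×10^8 + 7.71936×10^8)/2 = 4.83208×10^8 km.
Transfer time t = π√(a_t³/μ) = 9.1604×10^7 s.
The target's mean motion on its circular orbit is ω₂ = √(μ/r₂³) = 1.6985×10^-8 rad/s.
Angle swept by the target during transfer: ω₂·t = 1.55589 rad = 89.146°.
The deep-space probe traverses 180° on the transfer ellipse, so the target must lead by 180° − 89.146° = 90.9°.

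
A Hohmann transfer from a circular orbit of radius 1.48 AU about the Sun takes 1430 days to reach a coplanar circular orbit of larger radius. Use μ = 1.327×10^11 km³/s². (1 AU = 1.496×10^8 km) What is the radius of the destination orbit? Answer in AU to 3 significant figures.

r₂ = 6.41 AU

In km: r₁ = 1.48 × 1.496×10^8 = 2.21408×10^8 km.
Transfer time t = 1430 days = 1.23552×10^8 s, and t = π√(a_t³/μ).
So a_t = (μ t²/π²)^(1/3) = (1.327×10^11 × (1.23552×10^8)² / π²)^(1/3) = 5.8987×10^8 km.
Since a_t = (r₁ + r₂)/2, r₂ = 2a_t − r₁ = 2×5.8987×10^8 − 2.21408×10^8 = 9.58332×10^8 km.
In AU: r₂ = 9.58332×10^8 / 1.496×10^8 = 6.41 AU.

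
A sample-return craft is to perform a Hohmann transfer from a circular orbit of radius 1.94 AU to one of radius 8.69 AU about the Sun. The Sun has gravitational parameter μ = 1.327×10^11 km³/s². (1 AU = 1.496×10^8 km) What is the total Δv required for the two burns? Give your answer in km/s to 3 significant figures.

In km: r₁ = 1.94 × 1.496×10^8 = 2.90224×10^8 km; r₂ = 8.69 × 1.496×10^8 = 1.300024×10^9 km.
The Hohmann ellipse has a_t = (r₁ + r₂)/2 = 7.95124×10^8 km.
Circular speed at r₁: v₁ = √(μ/r₁) = √(1.327×10^11/2.90224×10^8) = 21.383 km/s.
Transfer-orbit speed at r₁ (vis-viva): v_p = √[μ(2/r₁ − 1/a_t)] = 27.342 km/s.
First burn Δv₁ = |v_p − v₁| = 5.959 km/s.
Circular speed at r₂: v₂ = √(μ/r₂) = 10.103 km/s.
Transfer-orbit speed at r₂: v_a = √[μ(2/r₂ − 1/a_t)] = 6.1039 km/s.
Second burn Δv₂ = |v₂ − v_a| = 3.999 km/s.
Δv = Δv₁ + Δv₂ = 5.959 + 3.999 = 9.958 km/s.

Δv = 9.96 km/s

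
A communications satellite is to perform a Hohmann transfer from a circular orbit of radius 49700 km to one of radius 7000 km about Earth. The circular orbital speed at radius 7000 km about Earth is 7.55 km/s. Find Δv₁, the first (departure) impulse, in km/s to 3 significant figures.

Δv₁ = 1.43 km/s

From the circular-orbit relation v² = μ/r at r = 7000 km: μ = v²r = (7.55)² × 7000 = 3.99018×10^5 km³/s².
Semi-major axis of the transfer orbit: a_t = (49700 + 7000)/2 = 28350 km.
Circular speed at r = 49700 km: v_c = √(μ/r) = 2.833465 km/s.
Vis-viva on the transfer ellipse at r = 49700 km gives v_t = √[μ(2/r − 1/a_t)] = 1.407960 km/s.
Δv₁ = |v_t − v_c| = |1.407960 − 2.833465| = 1.426 km/s.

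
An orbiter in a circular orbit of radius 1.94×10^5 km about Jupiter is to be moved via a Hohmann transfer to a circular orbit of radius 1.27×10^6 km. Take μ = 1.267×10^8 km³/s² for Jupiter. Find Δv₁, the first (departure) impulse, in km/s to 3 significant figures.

Δv₁ = 8.11 km/s

Semi-major axis of the transfer orbit: a_t = (1.940×10^5 + 1.270×10^6)/2 = 7.320×10^5 km.
Circular speed at r = 1.940×10^5 km: v_c = √(μ/r) = 25.556 km/s.
Transfer-orbit speed at the same r (vis-viva, a = a_t): v_t = √[μ(2/r − 1/a_t)] = 33.662 km/s.
Δv₁ = |v_t − v_c| = |33.662 − 25.556| = 8.106 km/s.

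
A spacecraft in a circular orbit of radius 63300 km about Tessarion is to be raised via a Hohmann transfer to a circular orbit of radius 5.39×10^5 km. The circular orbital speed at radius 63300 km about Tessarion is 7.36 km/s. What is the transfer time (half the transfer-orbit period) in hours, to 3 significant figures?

From the circular-orbit relation v² = μ/r at r = 63300 km: μ = v²r = (7.36)² × 63300 = 3.42894×10^6 km³/s².
The Hohmann ellipse has a_t = (r₁ + r₂)/2 = 3.0115×10^5 km.
Transfer time t = π√(a_t³/μ) = π√((3.0115×10^5)³ / 3.42894×10^6) = 2.804×10^5 s.
Converting: 2.804×10^5 s ÷ 3600 s/hour = 77.9 hours.

t = 77.9 hours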